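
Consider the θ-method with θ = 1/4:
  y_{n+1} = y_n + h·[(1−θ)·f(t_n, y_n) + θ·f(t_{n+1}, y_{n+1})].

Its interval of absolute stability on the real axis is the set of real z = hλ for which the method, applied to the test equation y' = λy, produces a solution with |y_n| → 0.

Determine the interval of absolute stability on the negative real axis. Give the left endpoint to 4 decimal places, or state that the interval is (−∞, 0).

Set f=λy, z=hλ:
  y_{n+1} = y_n + z·[3/4·y_n + 1/4·y_{n+1}] ⇒ (1 − 1/4z)y_{n+1} = (1 + 3/4z)y_n
  R(z) = (1 + 3/4z)/(1 − 1/4z).

Find x<0 with |R(x)|<1.
x=-1.43: |R|=0.0534
R=−1: 1+3/4x = −1+1/4x ⇒ -1/2x=2 ⇒ x=2/(-1/2)=-4.0000
Confirm numerically:
  x=-3.430: |R|=0.84657 <1
  x=-1.787: |R|=0.23518 <1
  x=-1.753: |R|=0.21884 <1
  x=-1.709: |R|=0.19741 <1
  x=-4.184: |R|=1.04497 >1
  x=-4.169: |R|=1.04138 >1
Interval (-4.0000, 0).

z∈(-4.0000,0).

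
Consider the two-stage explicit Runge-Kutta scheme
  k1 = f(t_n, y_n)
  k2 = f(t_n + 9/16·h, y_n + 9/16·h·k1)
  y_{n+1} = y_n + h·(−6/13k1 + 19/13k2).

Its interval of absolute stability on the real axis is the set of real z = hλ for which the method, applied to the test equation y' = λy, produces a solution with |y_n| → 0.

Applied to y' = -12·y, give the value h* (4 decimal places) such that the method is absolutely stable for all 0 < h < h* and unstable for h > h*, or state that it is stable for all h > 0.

(-1.2164,0); λ=-12 ⇒ h* = (208/171)/12 = 0.1014.

Set f=λy, z=hλ:
  k1=λy_n ⇒ h·k1=z·y_n;  k2=λ(1+9/16z)y_n ⇒ h·k2=z(1+9/16z)y_n
  y_{n+1}/y_n = 1 − 6/13z + 19/13z(1+9/16z) = 1 + z + 171/208z²
  Hence R(z) = 1 + z + 171/208z².

Boundary: |R(x)|=1, x<0.
x=-0.48: |R|=0.7094
R=1: x+171/208x²=0 ⇒ x=−208/171=-1.2164; min R=1−1/(4·171/208)=0.6959>−1
Confirm numerically:
  x=-1.109: |R|=0.90210 <1
  x=-1.102: |R|=0.89638 <1
  x=-0.985: |R|=0.81264 <1
  x=-1.797: |R|=1.85778 >1
  x=-1.450: |R|=1.27850 >1
Interval (-1.2164, 0).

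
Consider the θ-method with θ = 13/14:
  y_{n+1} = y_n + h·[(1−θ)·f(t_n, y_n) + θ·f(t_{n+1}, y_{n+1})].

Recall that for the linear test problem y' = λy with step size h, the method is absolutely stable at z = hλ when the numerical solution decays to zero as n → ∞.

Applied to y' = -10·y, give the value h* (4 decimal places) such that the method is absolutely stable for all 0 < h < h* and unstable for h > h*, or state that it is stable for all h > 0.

Set f=λy, z=hλ:
  y_{n+1} = y_n + z·[1/14·y_n + 13/14·y_{n+1}] ⇒ (1 − 13/14z)y_{n+1} = (1 + 1/14z)y_n
  R(z) = (1 + 1/14z)/(1 − 13/14z).

Boundary: |R(x)|=1, x<0.
x=-0.94: |R|=0.4981
x=-2: |R|=0.3000
x=-10: |R|=0.0278
x=-100: |R|=0.0654
θ=13/14≥1/2 ⇒ |1+1/14x|<|1−13/14x| ∀x<0 ⇒ stable on all of ℝ⁻.

(−∞, 0) — no finite endpoint. Any h>0 works for λ=-10.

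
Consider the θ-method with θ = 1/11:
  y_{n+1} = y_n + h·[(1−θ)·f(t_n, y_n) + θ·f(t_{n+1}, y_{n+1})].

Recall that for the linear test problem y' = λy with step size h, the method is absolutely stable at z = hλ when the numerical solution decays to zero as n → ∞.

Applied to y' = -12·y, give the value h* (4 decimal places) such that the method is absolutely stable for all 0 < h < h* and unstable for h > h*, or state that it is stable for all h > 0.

Set f=λy, z=hλ:
  y_{n+1} = y_n + z·[10/11·y_n + 1/11·y_{n+1}] ⇒ (1 − 1/11z)y_{n+1} = (1 + 10/11z)y_n
  R(z) = (1 + 10/11z)/(1 − 1/11z).

Find x<0 with |R(x)|<1.
x=-1.24: |R|=0.1144
R=−1: 1+10/11x = −1+1/11x ⇒ -9/11x=2 ⇒ x=2/(-9/11)=-2.4444
Confirm numerically:
  x=-1.870: |R|=0.59829 <1
  x=-1.686: |R|=0.46193 <1
  x=-1.648: |R|=0.43327 <1
  x=-1.518: |R|=0.33392 <1
  x=-3.017: |R|=1.36763 >1
  x=-2.851: |R|=1.26417 >1
  x=-2.788: |R|=1.22425 >1
Stable set (-2.4444, 0).

(-2.4444,0); λ=-12 ⇒ h* = (22/9)/12 = 0.2037.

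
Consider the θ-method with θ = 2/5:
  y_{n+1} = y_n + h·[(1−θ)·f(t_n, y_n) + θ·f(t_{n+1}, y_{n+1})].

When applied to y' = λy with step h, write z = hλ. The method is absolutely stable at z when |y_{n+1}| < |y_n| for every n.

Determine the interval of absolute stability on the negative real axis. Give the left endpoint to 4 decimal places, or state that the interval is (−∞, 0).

Set f=λy, z=hλ:
  y_{n+1} = y_n + z·[3/5·y_n + 2/5·y_{n+1}] ⇒ (1 − 2/5z)y_{n+1} = (1 + 3/5z)y_n
  Hence R(z) = (1 + 3/5z)/(1 − 2/5z).

Solve |R(x)|<1 on ℝ⁻.
x=-0.43: |R|=0.6331
R=−1: 1+3/5x = −1+2/5x ⇒ -1/5x=2 ⇒ x=2/(-1/5)=-10.0000
Confirm numerically:
  x=-9.852: |R|=0.99401 <1
  x=-7.573: |R|=0.87953 <1
  x=-6.164: |R|=0.77862 <1
  x=-4.530: |R|=0.61095 <1
  x=-10.357: |R|=1.01388 >1
  x=-10.284: |R|=1.01111 >1
  x=-10.270: |R|=1.01057 >1
Interval (-10.0000, 0).

z∈(-10.0000,0).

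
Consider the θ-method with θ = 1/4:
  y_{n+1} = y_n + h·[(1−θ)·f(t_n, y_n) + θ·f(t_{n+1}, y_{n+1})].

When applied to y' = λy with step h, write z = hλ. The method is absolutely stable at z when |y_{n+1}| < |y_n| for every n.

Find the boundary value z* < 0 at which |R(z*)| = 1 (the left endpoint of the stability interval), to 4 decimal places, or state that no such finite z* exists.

z* = -4.0000.

On y'=λy, z=hλ:
  y_{n+1} = y_n + z·[3/4·y_n + 1/4·y_{n+1}] ⇒ (1 − 1/4z)y_{n+1} = (1 + 3/4z)y_n
  Hence R(z) = (1 + 3/4z)/(1 − 1/4z).

Boundary: |R(x)|=1, x<0.
x=-1.4: |R|=0.0370
R=−1: 1+3/4x = −1+1/4x ⇒ -1/2x=2 ⇒ x=2/(-1/2)=-4.0000
Confirm numerically:
  x=-3.962: |R|=0.99045 <1
  x=-2.970: |R|=0.70445 <1
  x=-2.120: |R|=0.38562 <1
  x=-1.918: |R|=0.29638 <1
  x=-4.458: |R|=1.10830 >1
  x=-4.397: |R|=1.09456 >1
  x=-4.247: |R|=1.05990 >1
So |R|<1 on (-4.0000, 0).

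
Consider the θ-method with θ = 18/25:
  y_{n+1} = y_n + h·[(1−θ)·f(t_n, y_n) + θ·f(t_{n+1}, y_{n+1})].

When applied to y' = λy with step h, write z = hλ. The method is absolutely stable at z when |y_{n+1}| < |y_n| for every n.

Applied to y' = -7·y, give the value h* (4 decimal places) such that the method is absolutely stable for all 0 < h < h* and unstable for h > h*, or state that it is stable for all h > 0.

Set f=λy, z=hλ:
  y_{n+1} = y_n + z·[7/25·y_n + 18/25·y_{n+1}] ⇒ (1 − 18/25z)y_{n+1} = (1 + 7/25z)y_n
  so R(z) = (1 + 7/25z)/(1 − 18/25z).

Solve |R(x)|<1 on ℝ⁻.
x=-1.58: |R|=0.2609
x=-2: |R|=0.1803
x=-10: |R|=0.2195
x=-100: |R|=0.3699
θ=18/25≥1/2 ⇒ |1+7/25x|<|1−18/25x| ∀x<0 ⇒ stable on all of ℝ⁻.

interval (−∞, 0). Any h>0 works for λ=-7.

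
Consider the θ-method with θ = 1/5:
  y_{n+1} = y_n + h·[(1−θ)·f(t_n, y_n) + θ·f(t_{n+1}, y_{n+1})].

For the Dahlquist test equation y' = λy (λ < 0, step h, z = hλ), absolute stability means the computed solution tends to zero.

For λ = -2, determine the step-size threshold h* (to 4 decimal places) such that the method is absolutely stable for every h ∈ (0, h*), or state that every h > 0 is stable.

With y'=λy (z=hλ):
  y_{n+1} = y_n + z·[4/5·y_n + 1/5·y_{n+1}] ⇒ (1 − 1/5z)y_{n+1} = (1 + 4/5z)y_n
  Hence R(z) = (1 + 4/5z)/(1 − 1/5z).

Solve |R(x)|<1 on ℝ⁻.
x=-0.86: |R|=0.2662
R=−1: 1+4/5x = −1+1/5x ⇒ -3/5x=2 ⇒ x=2/(-3/5)=-3.3333
Confirm numerically:
  x=-2.876: |R|=0.82580 <1
  x=-2.132: |R|=0.49467 <1
  x=-1.948: |R|=0.40184 <1
  x=-1.557: |R|=0.18728 <1
  x=-3.754: |R|=1.14416 >1
  x=-3.537: |R|=1.07157 >1
  x=-3.444: |R|=1.03932 >1
So |R|<1 on (-3.3333, 0).

(-3.3333,0); λ=-2 ⇒ h* = (10/3)/2 = 1.6667.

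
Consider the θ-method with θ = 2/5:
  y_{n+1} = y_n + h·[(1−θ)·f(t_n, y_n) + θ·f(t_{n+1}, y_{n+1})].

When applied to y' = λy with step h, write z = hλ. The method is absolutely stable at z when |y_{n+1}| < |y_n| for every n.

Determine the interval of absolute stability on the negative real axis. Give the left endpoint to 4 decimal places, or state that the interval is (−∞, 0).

z∈(-10.0000,0).

With y'=λy (z=hλ):
  y_{n+1} = y_n + z·[3/5·y_n + 2/5·y_{n+1}] ⇒ (1 − 2/5z)y_{n+1} = (1 + 3/5z)y_n
  R(z) = (1 + 3/5z)/(1 − 2/5z).

Boundary: |R(x)|=1, x<0.
x=-1.1: |R|=0.2361
R=−1: 1+3/5x = −1+2/5x ⇒ -1/5x=2 ⇒ x=2/(-1/5)=-10.0000
Confirm numerically:
  x=-9.275: |R|=0.96921 <1
  x=-8.827: |R|=0.94822 <1
  x=-6.709: |R|=0.82132 <1
  x=-5.643: |R|=0.73247 <1
  x=-10.526: |R|=1.02019 >1
  x=-10.402: |R|=1.01558 >1
  x=-10.293: |R|=1.01145 >1
Stable set (-10.0000, 0).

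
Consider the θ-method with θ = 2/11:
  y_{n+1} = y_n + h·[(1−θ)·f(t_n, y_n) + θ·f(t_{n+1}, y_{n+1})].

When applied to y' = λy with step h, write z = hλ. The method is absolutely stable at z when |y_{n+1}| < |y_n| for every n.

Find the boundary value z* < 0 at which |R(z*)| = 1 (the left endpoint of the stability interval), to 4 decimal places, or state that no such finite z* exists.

left endpoint -3.1429.

With y'=λy (z=hλ):
  y_{n+1} = y_n + z·[9/11·y_n + 2/11·y_{n+1}] ⇒ (1 − 2/11z)y_{n+1} = (1 + 9/11z)y_n
  ⇒ R(z) = (1 + 9/11z)/(1 − 2/11z).

Need |R(x)|<1, x<0.
x=-1.05: |R|=0.1183
R=−1: 1+9/11x = −1+2/11x ⇒ -7/11x=2 ⇒ x=2/(-7/11)=-3.1429
Confirm numerically:
  x=-2.693: |R|=0.80782 <1
  x=-2.489: |R|=0.71354 <1
  x=-1.545: |R|=0.20617 <1
  x=-1.375: |R|=0.10000 <1
  x=-3.560: |R|=1.16115 >1
  x=-3.310: |R|=1.06640 >1
  x=-3.230: |R|=1.03494 >1
So |R|<1 on (-3.1429, 0).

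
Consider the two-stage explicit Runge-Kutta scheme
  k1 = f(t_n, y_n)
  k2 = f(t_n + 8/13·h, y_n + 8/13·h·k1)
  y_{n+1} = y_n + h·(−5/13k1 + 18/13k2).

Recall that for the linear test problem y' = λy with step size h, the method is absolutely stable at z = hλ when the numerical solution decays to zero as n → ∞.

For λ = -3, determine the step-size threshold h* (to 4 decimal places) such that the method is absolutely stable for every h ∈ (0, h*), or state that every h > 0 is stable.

(-1.1736,0); λ=-3 ⇒ h* = (169/144)/3 = 0.3912.

Test eqn y'=λy, z=hλ:
  k1=λy_n ⇒ h·k1=z·y_n;  k2=λ(1+8/13z)y_n ⇒ h·k2=z(1+8/13z)y_n
  y_{n+1}/y_n = 1 − 5/13z + 18/13z(1+8/13z) = 1 + z + 144/169z²
  ⇒ R(z) = 1 + z + 144/169z².

Find x<0 with |R(x)|<1.
x=-1: |R|=0.8521
R=1: x+144/169x²=0 ⇒ x=−169/144=-1.1736; min R=1−1/(4·144/169)=0.7066>−1
Confirm numerically:
  x=-0.738: |R|=0.72608 <1
  x=-0.554: |R|=0.70751 <1
  x=-0.520: |R|=0.71040 <1
  x=-0.490: |R|=0.71458 <1
  x=-1.737: |R|=1.83384 >1
  x=-1.492: |R|=1.40476 >1
Interval (-1.1736, 0).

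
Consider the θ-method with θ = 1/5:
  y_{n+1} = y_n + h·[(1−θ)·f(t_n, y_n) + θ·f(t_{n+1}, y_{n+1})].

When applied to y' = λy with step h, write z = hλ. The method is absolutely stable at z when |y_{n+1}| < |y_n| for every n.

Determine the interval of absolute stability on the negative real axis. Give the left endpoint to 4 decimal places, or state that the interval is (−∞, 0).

(-3.3333, 0).

Set f=λy, z=hλ:
  y_{n+1} = y_n + z·[4/5·y_n + 1/5·y_{n+1}] ⇒ (1 − 1/5z)y_{n+1} = (1 + 4/5z)y_n
  so R(z) = (1 + 4/5z)/(1 − 1/5z).

Find x<0 with |R(x)|<1.
x=-1.19: |R|=0.0388
R=−1: 1+4/5x = −1+1/5x ⇒ -3/5x=2 ⇒ x=2/(-3/5)=-3.3333
Confirm numerically:
  x=-2.698: |R|=0.75240 <1
  x=-2.114: |R|=0.48580 <1
  x=-1.383: |R|=0.08335 <1
  x=-3.915: |R|=1.19574 >1
  x=-3.796: |R|=1.15780 >1
  x=-3.433: |R|=1.03546 >1
Stable set (-3.3333, 0).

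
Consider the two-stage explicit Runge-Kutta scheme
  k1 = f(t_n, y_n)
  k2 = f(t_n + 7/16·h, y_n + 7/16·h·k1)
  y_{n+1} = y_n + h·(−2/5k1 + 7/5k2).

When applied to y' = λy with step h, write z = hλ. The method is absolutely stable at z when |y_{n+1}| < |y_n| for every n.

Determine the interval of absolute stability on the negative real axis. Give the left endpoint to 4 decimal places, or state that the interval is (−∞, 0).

On y'=λy, z=hλ:
  k1=λy_n ⇒ h·k1=z·y_n;  k2=λ(1+7/16z)y_n ⇒ h·k2=z(1+7/16z)y_n
  y_{n+1}/y_n = 1 − 2/5z + 7/5z(1+7/16z) = 1 + z + 49/80z²
  R(z) = 1 + z + 49/80z².

Solve |R(x)|<1 on ℝ⁻.
x=-0.46: |R|=0.6696
R=1: x+49/80x²=0 ⇒ x=−80/49=-1.6327; min R=1−1/(4·49/80)=0.5918>−1
Confirm numerically:
  x=-1.479: |R|=0.86081 <1
  x=-1.319: |R|=0.74660 <1
  x=-1.231: |R|=0.69716 <1
  x=-2.156: |R|=1.69111 >1
  x=-1.771: |R|=1.15007 >1
So |R|<1 on (-1.6327, 0).

z∈(-1.6327,0).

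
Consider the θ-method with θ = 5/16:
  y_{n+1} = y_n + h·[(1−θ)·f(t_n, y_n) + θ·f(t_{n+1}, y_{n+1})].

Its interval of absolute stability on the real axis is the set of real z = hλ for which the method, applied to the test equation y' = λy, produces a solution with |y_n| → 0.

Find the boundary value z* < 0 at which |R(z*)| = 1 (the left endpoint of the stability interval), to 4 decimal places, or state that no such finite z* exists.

left endpoint -5.3333.

Test eqn y'=λy, z=hλ:
  y_{n+1} = y_n + z·[11/16·y_n + 5/16·y_{n+1}] ⇒ (1 − 5/16z)y_{n+1} = (1 + 11/16z)y_n
  so R(z) = (1 + 11/16z)/(1 − 5/16z).

Solve |R(x)|<1 on ℝ⁻.
x=-1.76: |R|=0.1355
R=−1: 1+11/16x = −1+5/16x ⇒ -3/8x=2 ⇒ x=2/(-3/8)=-5.3333
Confirm numerically:
  x=-3.204: |R|=0.60100 <1
  x=-3.058: |R|=0.56369 <1
  x=-2.961: |R|=0.53793 <1
  x=-2.140: |R|=0.28240 <1
  x=-5.876: |R|=1.07175 >1
  x=-5.625: |R|=1.03966 >1
So |R|<1 on (-5.3333, 0).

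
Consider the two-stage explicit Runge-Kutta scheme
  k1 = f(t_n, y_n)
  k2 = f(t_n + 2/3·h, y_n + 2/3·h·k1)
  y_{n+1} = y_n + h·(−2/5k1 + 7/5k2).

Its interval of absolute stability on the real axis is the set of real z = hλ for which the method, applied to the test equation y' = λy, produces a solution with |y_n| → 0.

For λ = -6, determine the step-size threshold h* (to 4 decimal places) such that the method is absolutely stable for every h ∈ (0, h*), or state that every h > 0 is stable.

(-1.0714,0); λ=-6 ⇒ h* = (15/14)/6 = 0.1786.

Set f=λy, z=hλ:
  k1=λy_n ⇒ h·k1=z·y_n;  k2=λ(1+2/3z)y_n ⇒ h·k2=z(1+2/3z)y_n
  y_{n+1}/y_n = 1 − 2/5z + 7/5z(1+2/3z) = 1 + z + 14/15z²
  so R(z) = 1 + z + 14/15z².

Solve |R(x)|<1 on ℝ⁻.
x=-0.3: |R|=0.7840
R=1: x+14/15x²=0 ⇒ x=−15/14=-1.0714; min R=1−1/(4·14/15)=0.7321>−1
Confirm numerically:
  x=-0.961: |R|=0.90095 <1
  x=-0.895: |R|=0.85262 <1
  x=-0.680: |R|=0.75157 <1
  x=-1.296: |R|=1.27164 >1
  x=-1.242: |R|=1.19773 >1
Interval (-1.0714, 0).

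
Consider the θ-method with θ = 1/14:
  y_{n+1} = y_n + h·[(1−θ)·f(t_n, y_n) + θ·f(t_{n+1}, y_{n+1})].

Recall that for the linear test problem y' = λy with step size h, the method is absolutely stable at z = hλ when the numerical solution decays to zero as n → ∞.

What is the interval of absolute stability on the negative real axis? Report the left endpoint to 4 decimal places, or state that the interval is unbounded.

With y'=λy (z=hλ):
  y_{n+1} = y_n + z·[13/14·y_n + 1/14·y_{n+1}] ⇒ (1 − 1/14z)y_{n+1} = (1 + 13/14z)y_n
  R(z) = (1 + 13/14z)/(1 − 1/14z).

Find x<0 with |R(x)|<1.
x=-0.42: |R|=0.5922
R=−1: 1+13/14x = −1+1/14x ⇒ -6/7x=2 ⇒ x=2/(-6/7)=-2.3333
Confirm numerically:
  x=-2.291: |R|=0.96882 <1
  x=-2.283: |R|=0.96291 <1
  x=-1.744: |R|=0.55081 <1
  x=-1.300: |R|=0.18954 <1
  x=-2.883: |R|=1.39069 >1
  x=-2.501: |R|=1.12193 >1
  x=-2.392: |R|=1.04295 >1
Stable set (-2.3333, 0).

z∈(-2.3333,0).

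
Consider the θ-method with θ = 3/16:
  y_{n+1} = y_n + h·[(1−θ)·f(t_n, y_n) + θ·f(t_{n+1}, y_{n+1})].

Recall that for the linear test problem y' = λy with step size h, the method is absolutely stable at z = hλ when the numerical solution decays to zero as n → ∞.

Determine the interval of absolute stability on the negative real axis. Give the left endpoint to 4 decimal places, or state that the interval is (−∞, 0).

Set f=λy, z=hλ:
  y_{n+1} = y_n + z·[13/16·y_n + 3/16·y_{n+1}] ⇒ (1 − 3/16z)y_{n+1} = (1 + 13/16z)y_n
  R(z) = (1 + 13/16z)/(1 − 3/16z).

Need |R(x)|<1, x<0.
x=-0.53: |R|=0.5179
R=−1: 1+13/16x = −1+3/16x ⇒ -5/8x=2 ⇒ x=2/(-5/8)=-3.2000
Confirm numerically:
  x=-2.706: |R|=0.79517 <1
  x=-2.458: |R|=0.68255 <1
  x=-1.811: |R|=0.35193 <1
  x=-1.411: |R|=0.11580 <1
  x=-3.790: |R|=1.21556 >1
  x=-3.403: |R|=1.07745 >1
  x=-3.320: |R|=1.04622 >1
Interval (-3.2000, 0).

z∈(-3.2000,0).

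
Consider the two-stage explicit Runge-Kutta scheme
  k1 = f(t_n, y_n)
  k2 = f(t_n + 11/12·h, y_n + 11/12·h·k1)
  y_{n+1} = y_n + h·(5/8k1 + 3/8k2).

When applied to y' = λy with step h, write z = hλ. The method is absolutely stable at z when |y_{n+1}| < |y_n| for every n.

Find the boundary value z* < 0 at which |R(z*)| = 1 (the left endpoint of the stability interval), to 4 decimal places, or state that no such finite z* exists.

z* = -2.9091.

With y'=λy (z=hλ):
  k1=λy_n ⇒ h·k1=z·y_n;  k2=λ(1+11/12z)y_n ⇒ h·k2=z(1+11/12z)y_n
  y_{n+1}/y_n = 1 + 5/8z + 3/8z(1+11/12z) = 1 + z + 11/32z²
  R(z) = 1 + z + 11/32z².

Solve |R(x)|<1 on ℝ⁻.
x=-0.7: |R|=0.4684
R=1: x+11/32x²=0 ⇒ x=−32/11=-2.9091; min R=1−1/(4·11/32)=0.2727>−1
Confirm numerically:
  x=-2.422: |R|=0.59447 <1
  x=-2.297: |R|=0.51670 <1
  x=-2.099: |R|=0.41549 <1
  x=-3.345: |R|=1.50123 >1
  x=-3.256: |R|=1.38828 >1
  x=-3.020: |R|=1.11514 >1
Stable set (-2.9091, 0).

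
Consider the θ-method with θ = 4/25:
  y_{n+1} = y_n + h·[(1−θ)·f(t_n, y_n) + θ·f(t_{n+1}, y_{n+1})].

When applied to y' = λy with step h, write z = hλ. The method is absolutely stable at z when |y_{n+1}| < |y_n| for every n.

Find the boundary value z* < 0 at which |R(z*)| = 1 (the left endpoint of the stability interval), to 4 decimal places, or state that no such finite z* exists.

Set f=λy, z=hλ:
  y_{n+1} = y_n + z·[21/25·y_n + 4/25·y_{n+1}] ⇒ (1 − 4/25z)y_{n+1} = (1 + 21/25z)y_n
  Hence R(z) = (1 + 21/25z)/(1 − 4/25z).

Solve |R(x)|<1 on ℝ⁻.
x=-1.46: |R|=0.1835
R=−1: 1+21/25x = −1+4/25x ⇒ -17/25x=2 ⇒ x=2/(-17/25)=-2.9412
Confirm numerically:
  x=-2.369: |R|=0.71786 <1
  x=-1.823: |R|=0.41134 <1
  x=-1.689: |R|=0.32967 <1
  x=-3.432: |R|=1.21545 >1
  x=-3.327: |R|=1.17122 >1
  x=-2.995: |R|=1.02474 >1
Interval (-2.9412, 0).

z* = -2.9412.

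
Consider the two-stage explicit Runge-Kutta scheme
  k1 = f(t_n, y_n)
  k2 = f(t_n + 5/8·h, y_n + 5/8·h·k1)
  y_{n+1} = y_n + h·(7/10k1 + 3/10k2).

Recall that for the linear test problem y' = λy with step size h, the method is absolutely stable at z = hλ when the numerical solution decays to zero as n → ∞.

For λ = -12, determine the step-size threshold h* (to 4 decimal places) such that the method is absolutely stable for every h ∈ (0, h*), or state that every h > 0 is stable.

(-5.3333,0); λ=-12 ⇒ h* = (16/3)/12 = 0.4444.

On y'=λy, z=hλ:
  k1=λy_n ⇒ h·k1=z·y_n;  k2=λ(1+5/8z)y_n ⇒ h·k2=z(1+5/8z)y_n
  y_{n+1}/y_n = 1 + 7/10z + 3/10z(1+5/8z) = 1 + z + 3/16z²
  Hence R(z) = 1 + z + 3/16z².

Need |R(x)|<1, x<0.
x=-1.31: |R|=0.0118
R=1: x+3/16x²=0 ⇒ x=−16/3=-5.3333; min R=1−1/(4·3/16)=-0.3333>−1
Confirm numerically:
  x=-4.583: |R|=0.35523 <1
  x=-4.503: |R|=0.29894 <1
  x=-4.352: |R|=0.19923 <1
  x=-2.673: |R|=0.33333 <1
  x=-5.897: |R|=1.62324 >1
  x=-5.449: |R|=1.11818 >1
So |R|<1 on (-5.3333, 0).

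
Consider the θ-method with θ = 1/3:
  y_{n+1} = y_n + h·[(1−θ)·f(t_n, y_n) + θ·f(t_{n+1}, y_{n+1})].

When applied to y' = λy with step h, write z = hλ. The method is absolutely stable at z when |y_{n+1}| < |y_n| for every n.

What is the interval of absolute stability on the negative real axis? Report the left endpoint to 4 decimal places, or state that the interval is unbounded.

(-6.0000, 0).

Test eqn y'=λy, z=hλ:
  y_{n+1} = y_n + z·[2/3·y_n + 1/3·y_{n+1}] ⇒ (1 − 1/3z)y_{n+1} = (1 + 2/3z)y_n
  Hence R(z) = (1 + 2/3z)/(1 − 1/3z).

Solve |R(x)|<1 on ℝ⁻.
x=-1.55: |R|=0.0220
R=−1: 1+2/3x = −1+1/3x ⇒ -1/3x=2 ⇒ x=2/(-1/3)=-6.0000
Confirm numerically:
  x=-5.880: |R|=0.98649 <1
  x=-4.659: |R|=0.82491 <1
  x=-3.550: |R|=0.62595 <1
  x=-2.993: |R|=0.49825 <1
  x=-6.250: |R|=1.02703 >1
  x=-6.071: |R|=1.00783 >1
Stable set (-6.0000, 0).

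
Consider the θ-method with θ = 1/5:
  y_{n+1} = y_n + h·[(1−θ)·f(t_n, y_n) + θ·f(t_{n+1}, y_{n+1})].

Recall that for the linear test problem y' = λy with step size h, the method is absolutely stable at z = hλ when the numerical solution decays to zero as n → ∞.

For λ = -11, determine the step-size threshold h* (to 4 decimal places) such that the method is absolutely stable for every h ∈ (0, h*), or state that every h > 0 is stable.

(-3.3333,0); λ=-11 ⇒ h* = (10/3)/11 = 0.3030.

On y'=λy, z=hλ:
  y_{n+1} = y_n + z·[4/5·y_n + 1/5·y_{n+1}] ⇒ (1 − 1/5z)y_{n+1} = (1 + 4/5z)y_n
  so R(z) = (1 + 4/5z)/(1 − 1/5z).

Solve |R(x)|<1 on ℝ⁻.
x=-1.57: |R|=0.1948
R=−1: 1+4/5x = −1+1/5x ⇒ -3/5x=2 ⇒ x=2/(-3/5)=-3.3333
Confirm numerically:
  x=-3.249: |R|=0.96933 <1
  x=-3.239: |R|=0.96565 <1
  x=-2.176: |R|=0.51616 <1
  x=-1.597: |R|=0.21040 <1
  x=-3.901: |R|=1.19133 >1
  x=-3.372: |R|=1.01386 >1
Stable set (-3.3333, 0).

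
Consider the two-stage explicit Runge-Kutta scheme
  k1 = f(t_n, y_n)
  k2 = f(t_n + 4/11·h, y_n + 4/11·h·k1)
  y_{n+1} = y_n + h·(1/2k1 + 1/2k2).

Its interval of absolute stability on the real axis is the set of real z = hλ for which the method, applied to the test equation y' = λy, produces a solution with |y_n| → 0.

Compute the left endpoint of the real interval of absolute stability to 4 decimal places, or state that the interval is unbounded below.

Set f=λy, z=hλ:
  k1=λy_n ⇒ h·k1=z·y_n;  k2=λ(1+4/11z)y_n ⇒ h·k2=z(1+4/11z)y_n
  y_{n+1}/y_n = 1 + 1/2z + 1/2z(1+4/11z) = 1 + z + 2/11z²
  ⇒ R(z) = 1 + z + 2/11z².

Find x<0 with |R(x)|<1.
x=-1.49: |R|=0.0863
R=1: x+2/11x²=0 ⇒ x=−11/2=-5.5000; min R=1−1/(4·2/11)=-0.3750>−1
Confirm numerically:
  x=-5.058: |R|=0.59352 <1
  x=-4.740: |R|=0.34502 <1
  x=-3.379: |R|=0.30307 <1
  x=-5.929: |R|=1.46246 >1
  x=-5.651: |R|=1.15515 >1
  x=-5.546: |R|=1.04638 >1
Interval (-5.5000, 0).

z* = -5.5000.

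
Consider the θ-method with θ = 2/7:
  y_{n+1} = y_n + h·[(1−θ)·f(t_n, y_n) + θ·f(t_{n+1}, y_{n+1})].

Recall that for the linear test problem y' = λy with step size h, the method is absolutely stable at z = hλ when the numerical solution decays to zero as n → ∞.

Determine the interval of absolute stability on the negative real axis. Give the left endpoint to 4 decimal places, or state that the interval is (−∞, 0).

Test eqn y'=λy, z=hλ:
  y_{n+1} = y_n + z·[5/7·y_n + 2/7·y_{n+1}] ⇒ (1 − 2/7z)y_{n+1} = (1 + 5/7z)y_n
  Hence R(z) = (1 + 5/7z)/(1 − 2/7z).

Need |R(x)|<1, x<0.
x=-1.51: |R|=0.0549
R=−1: 1+5/7x = −1+2/7x ⇒ -3/7x=2 ⇒ x=2/(-3/7)=-4.6667
Confirm numerically:
  x=-3.806: |R|=0.82330 <1
  x=-2.814: |R|=0.55987 <1
  x=-2.420: |R|=0.43074 <1
  x=-2.395: |R|=0.42197 <1
  x=-5.063: |R|=1.06943 >1
  x=-4.896: |R|=1.04097 >1
Stable set (-4.6667, 0).

z∈(-4.6667,0).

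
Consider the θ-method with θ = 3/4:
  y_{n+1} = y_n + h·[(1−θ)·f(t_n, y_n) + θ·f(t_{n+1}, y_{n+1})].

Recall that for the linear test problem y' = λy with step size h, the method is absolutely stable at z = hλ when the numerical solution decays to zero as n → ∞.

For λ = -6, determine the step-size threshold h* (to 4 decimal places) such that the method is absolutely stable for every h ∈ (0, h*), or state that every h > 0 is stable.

interval (−∞, 0). Any h>0 works for λ=-6.

On y'=λy, z=hλ:
  y_{n+1} = y_n + z·[1/4·y_n + 3/4·y_{n+1}] ⇒ (1 − 3/4z)y_{n+1} = (1 + 1/4z)y_n
  R(z) = (1 + 1/4z)/(1 − 3/4z).

Solve |R(x)|<1 on ℝ⁻.
x=-0.99: |R|=0.4319
x=-2: |R|=0.2000
x=-10: |R|=0.1765
x=-100: |R|=0.3158
θ=3/4≥1/2 ⇒ |1+1/4x|<|1−3/4x| ∀x<0 ⇒ stable on all of ℝ⁻.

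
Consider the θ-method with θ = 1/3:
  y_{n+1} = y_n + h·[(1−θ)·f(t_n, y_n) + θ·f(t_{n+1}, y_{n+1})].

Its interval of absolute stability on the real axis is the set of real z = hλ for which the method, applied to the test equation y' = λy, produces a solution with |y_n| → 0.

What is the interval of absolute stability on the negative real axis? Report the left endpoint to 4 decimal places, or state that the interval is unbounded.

z∈(-6.0000,0).

With y'=λy (z=hλ):
  y_{n+1} = y_n + z·[2/3·y_n + 1/3·y_{n+1}] ⇒ (1 − 1/3z)y_{n+1} = (1 + 2/3z)y_n
  ⇒ R(z) = (1 + 2/3z)/(1 − 1/3z).

Solve |R(x)|<1 on ℝ⁻.
x=-0.66: |R|=0.4590
R=−1: 1+2/3x = −1+1/3x ⇒ -1/3x=2 ⇒ x=2/(-1/3)=-6.0000
Confirm numerically:
  x=-4.623: |R|=0.81936 <1
  x=-4.019: |R|=0.71777 <1
  x=-2.536: |R|=0.37428 <1
  x=-6.151: |R|=1.01650 >1
  x=-6.141: |R|=1.01543 >1
So |R|<1 on (-6.0000, 0).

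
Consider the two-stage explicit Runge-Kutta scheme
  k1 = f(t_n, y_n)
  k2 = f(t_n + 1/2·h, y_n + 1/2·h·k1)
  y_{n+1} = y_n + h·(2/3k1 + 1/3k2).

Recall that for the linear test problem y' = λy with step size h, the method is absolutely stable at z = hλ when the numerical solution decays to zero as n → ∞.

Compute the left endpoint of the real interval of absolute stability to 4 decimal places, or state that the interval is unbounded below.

With y'=λy (z=hλ):
  k1=λy_n ⇒ h·k1=z·y_n;  k2=λ(1+1/2z)y_n ⇒ h·k2=z(1+1/2z)y_n
  y_{n+1}/y_n = 1 + 2/3z + 1/3z(1+1/2z) = 1 + z + 1/6z²
  R(z) = 1 + z + 1/6z².

Boundary: |R(x)|=1, x<0.
x=-1.64: |R|=0.1917
R=1: x+1/6x²=0 ⇒ x=−6=-6.0000; min R=1−1/(4·1/6)=-0.5000>−1
Confirm numerically:
  x=-5.730: |R|=0.74215 <1
  x=-5.392: |R|=0.45361 <1
  x=-4.733: |R|=0.00055 <1
  x=-4.124: |R|=0.28944 <1
  x=-6.475: |R|=1.51260 >1
  x=-6.272: |R|=1.28433 >1
  x=-6.168: |R|=1.17270 >1
Interval (-6.0000, 0).

left endpoint -6.0000.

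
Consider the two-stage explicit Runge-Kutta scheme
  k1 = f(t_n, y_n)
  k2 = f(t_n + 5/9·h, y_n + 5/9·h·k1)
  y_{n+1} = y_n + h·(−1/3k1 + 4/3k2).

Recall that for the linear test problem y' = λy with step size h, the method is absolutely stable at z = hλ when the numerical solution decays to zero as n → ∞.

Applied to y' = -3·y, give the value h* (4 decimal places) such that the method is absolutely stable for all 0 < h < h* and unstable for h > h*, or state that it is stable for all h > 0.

(-1.3500,0); λ=-3 ⇒ h* = (27/20)/3 = 0.4500.

On y'=λy, z=hλ:
  k1=λy_n ⇒ h·k1=z·y_n;  k2=λ(1+5/9z)y_n ⇒ h·k2=z(1+5/9z)y_n
  y_{n+1}/y_n = 1 − 1/3z + 4/3z(1+5/9z) = 1 + z + 20/27z²
  so R(z) = 1 + z + 20/27z².

Find x<0 with |R(x)|<1.
x=-1.6: |R|=1.2963
R=1: x+20/27x²=0 ⇒ x=−27/20=-1.3500; min R=1−1/(4·20/27)=0.6625>−1
Confirm numerically:
  x=-1.150: |R|=0.82963 <1
  x=-0.742: |R|=0.66583 <1
  x=-0.700: |R|=0.66296 <1
  x=-1.930: |R|=1.82919 >1
  x=-1.918: |R|=1.80698 >1
So |R|<1 on (-1.3500, 0).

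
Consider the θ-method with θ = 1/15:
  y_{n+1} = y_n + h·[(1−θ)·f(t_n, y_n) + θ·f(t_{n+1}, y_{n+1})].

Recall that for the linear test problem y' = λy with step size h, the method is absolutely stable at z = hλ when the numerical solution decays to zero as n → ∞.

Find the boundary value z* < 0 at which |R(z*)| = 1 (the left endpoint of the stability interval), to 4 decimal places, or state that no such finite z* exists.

On y'=λy, z=hλ:
  y_{n+1} = y_n + z·[14/15·y_n + 1/15·y_{n+1}] ⇒ (1 − 1/15z)y_{n+1} = (1 + 14/15z)y_n
  so R(z) = (1 + 14/15z)/(1 − 1/15z).

Boundary: |R(x)|=1, x<0.
x=-1.03: |R|=0.0362
R=−1: 1+14/15x = −1+1/15x ⇒ -13/15x=2 ⇒ x=2/(-13/15)=-2.3077
Confirm numerically:
  x=-2.093: |R|=0.83672 <1
  x=-1.339: |R|=0.22927 <1
  x=-1.263: |R|=0.16491 <1
  x=-2.845: |R|=1.39143 >1
  x=-2.830: |R|=1.38082 >1
So |R|<1 on (-2.3077, 0).

left endpoint -2.3077.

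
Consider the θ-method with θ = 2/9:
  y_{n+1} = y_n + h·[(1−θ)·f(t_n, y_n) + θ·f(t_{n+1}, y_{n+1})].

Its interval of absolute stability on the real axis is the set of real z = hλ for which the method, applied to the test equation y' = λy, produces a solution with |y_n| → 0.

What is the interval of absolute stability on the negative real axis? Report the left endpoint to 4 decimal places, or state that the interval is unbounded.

On y'=λy, z=hλ:
  y_{n+1} = y_n + z·[7/9·y_n + 2/9·y_{n+1}] ⇒ (1 − 2/9z)y_{n+1} = (1 + 7/9z)y_n
  R(z) = (1 + 7/9z)/(1 − 2/9z).

Need |R(x)|<1, x<0.
x=-0.7: |R|=0.3942
R=−1: 1+7/9x = −1+2/9x ⇒ -5/9x=2 ⇒ x=2/(-5/9)=-3.6000
Confirm numerically:
  x=-3.105: |R|=0.83728 <1
  x=-2.925: |R|=0.77273 <1
  x=-2.389: |R|=0.56053 <1
  x=-4.093: |R|=1.14343 >1
  x=-3.843: |R|=1.07282 >1
Interval (-3.6000, 0).

z∈(-3.6000,0).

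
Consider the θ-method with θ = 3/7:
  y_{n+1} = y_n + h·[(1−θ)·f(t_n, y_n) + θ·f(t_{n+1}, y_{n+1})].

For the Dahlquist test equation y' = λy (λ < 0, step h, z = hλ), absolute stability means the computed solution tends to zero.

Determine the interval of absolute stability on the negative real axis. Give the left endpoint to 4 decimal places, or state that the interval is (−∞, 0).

Test eqn y'=λy, z=hλ:
  y_{n+1} = y_n + z·[4/7·y_n + 3/7·y_{n+1}] ⇒ (1 − 3/7z)y_{n+1} = (1 + 4/7z)y_n
  so R(z) = (1 + 4/7z)/(1 − 3/7z).

Need |R(x)|<1, x<0.
x=-1.03: |R|=0.2854
R=−1: 1+4/7x = −1+3/7x ⇒ -1/7x=2 ⇒ x=2/(-1/7)=-14.0000
Confirm numerically:
  x=-8.730: |R|=0.84122 <1
  x=-8.646: |R|=0.83745 <1
  x=-8.019: |R|=0.80742 <1
  x=-6.269: |R|=0.70043 <1
  x=-14.508: |R|=1.01005 >1
  x=-14.382: |R|=1.00762 >1
Stable set (-14.0000, 0).

z∈(-14.0000,0).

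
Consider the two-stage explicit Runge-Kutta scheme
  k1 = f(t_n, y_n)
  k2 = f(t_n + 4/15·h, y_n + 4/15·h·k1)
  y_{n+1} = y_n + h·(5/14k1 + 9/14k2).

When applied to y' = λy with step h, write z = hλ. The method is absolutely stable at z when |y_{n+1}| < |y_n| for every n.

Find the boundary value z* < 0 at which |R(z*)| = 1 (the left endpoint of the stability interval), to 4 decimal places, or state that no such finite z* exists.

With y'=λy (z=hλ):
  k1=λy_n ⇒ h·k1=z·y_n;  k2=λ(1+4/15z)y_n ⇒ h·k2=z(1+4/15z)y_n
  y_{n+1}/y_n = 1 + 5/14z + 9/14z(1+4/15z) = 1 + z + 6/35z²
  R(z) = 1 + z + 6/35z².

Boundary: |R(x)|=1, x<0.
x=-1.34: |R|=0.0322
R=1: x+6/35x²=0 ⇒ x=−35/6=-5.8333; min R=1−1/(4·6/35)=-0.4583>−1
Confirm numerically:
  x=-5.424: |R|=0.61939 <1
  x=-4.771: |R|=0.13113 <1
  x=-2.346: |R|=0.40251 <1
  x=-6.037: |R|=1.21078 >1
  x=-5.899: |R|=1.06641 >1
Interval (-5.8333, 0).

left endpoint -5.8333.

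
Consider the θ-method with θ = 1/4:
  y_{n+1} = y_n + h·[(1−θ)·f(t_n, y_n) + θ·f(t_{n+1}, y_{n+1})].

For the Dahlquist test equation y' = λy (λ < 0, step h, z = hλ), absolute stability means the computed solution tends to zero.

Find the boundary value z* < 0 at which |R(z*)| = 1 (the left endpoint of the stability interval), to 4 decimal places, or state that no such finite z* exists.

z* = -4.0000.

Test eqn y'=λy, z=hλ:
  y_{n+1} = y_n + z·[3/4·y_n + 1/4·y_{n+1}] ⇒ (1 − 1/4z)y_{n+1} = (1 + 3/4z)y_n
  so R(z) = (1 + 3/4z)/(1 − 1/4z).

Solve |R(x)|<1 on ℝ⁻.
x=-0.62: |R|=0.4632
R=−1: 1+3/4x = −1+1/4x ⇒ -1/2x=2 ⇒ x=2/(-1/2)=-4.0000
Confirm numerically:
  x=-3.741: |R|=0.93308 <1
  x=-3.594: |R|=0.89307 <1
  x=-3.073: |R|=0.73788 <1
  x=-1.924: |R|=0.29912 <1
  x=-4.402: |R|=1.09569 >1
  x=-4.390: |R|=1.09297 >1
Interval (-4.0000, 0).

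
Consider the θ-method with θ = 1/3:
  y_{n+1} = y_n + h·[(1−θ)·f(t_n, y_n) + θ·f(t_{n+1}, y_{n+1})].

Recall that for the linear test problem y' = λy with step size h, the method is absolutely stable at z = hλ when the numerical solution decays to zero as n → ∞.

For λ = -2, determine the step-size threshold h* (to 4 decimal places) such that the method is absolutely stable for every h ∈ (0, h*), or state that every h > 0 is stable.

(-6.0000,0); λ=-2 ⇒ h* = (6)/2 = 3.0000.

On y'=λy, z=hλ:
  y_{n+1} = y_n + z·[2/3·y_n + 1/3·y_{n+1}] ⇒ (1 − 1/3z)y_{n+1} = (1 + 2/3z)y_n
  so R(z) = (1 + 2/3z)/(1 − 1/3z).

Need |R(x)|<1, x<0.
x=-1.54: |R|=0.0176
R=−1: 1+2/3x = −1+1/3x ⇒ -1/3x=2 ⇒ x=2/(-1/3)=-6.0000
Confirm numerically:
  x=-3.489: |R|=0.61304 <1
  x=-3.351: |R|=0.58290 <1
  x=-3.038: |R|=0.50944 <1
  x=-6.445: |R|=1.04711 >1
  x=-6.388: |R|=1.04133 >1
So |R|<1 on (-6.0000, 0).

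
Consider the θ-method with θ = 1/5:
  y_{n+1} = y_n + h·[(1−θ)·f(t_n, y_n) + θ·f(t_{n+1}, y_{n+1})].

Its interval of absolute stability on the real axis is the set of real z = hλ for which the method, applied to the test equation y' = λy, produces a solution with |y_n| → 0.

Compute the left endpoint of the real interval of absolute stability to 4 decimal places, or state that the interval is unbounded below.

With y'=λy (z=hλ):
  y_{n+1} = y_n + z·[4/5·y_n + 1/5·y_{n+1}] ⇒ (1 − 1/5z)y_{n+1} = (1 + 4/5z)y_n
  Hence R(z) = (1 + 4/5z)/(1 − 1/5z).

Solve |R(x)|<1 on ℝ⁻.
x=-1.45: |R|=0.1240
R=−1: 1+4/5x = −1+1/5x ⇒ -3/5x=2 ⇒ x=2/(-3/5)=-3.3333
Confirm numerically:
  x=-2.369: |R|=0.60741 <1
  x=-1.995: |R|=0.42602 <1
  x=-1.926: |R|=0.39041 <1
  x=-1.700: |R|=0.26866 <1
  x=-3.906: |R|=1.19290 >1
  x=-3.610: |R|=1.09640 >1
So |R|<1 on (-3.3333, 0).

z* = -3.3333.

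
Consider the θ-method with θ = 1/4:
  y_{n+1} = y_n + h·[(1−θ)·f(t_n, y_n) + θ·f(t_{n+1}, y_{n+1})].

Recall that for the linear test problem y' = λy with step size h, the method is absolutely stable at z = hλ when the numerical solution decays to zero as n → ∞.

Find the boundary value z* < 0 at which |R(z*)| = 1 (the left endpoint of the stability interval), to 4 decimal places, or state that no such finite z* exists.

With y'=λy (z=hλ):
  y_{n+1} = y_n + z·[3/4·y_n + 1/4·y_{n+1}] ⇒ (1 − 1/4z)y_{n+1} = (1 + 3/4z)y_n
  Hence R(z) = (1 + 3/4z)/(1 − 1/4z).

Boundary: |R(x)|=1, x<0.
x=-0.89: |R|=0.2720
R=−1: 1+3/4x = −1+1/4x ⇒ -1/2x=2 ⇒ x=2/(-1/2)=-4.0000
Confirm numerically:
  x=-3.849: |R|=0.96152 <1
  x=-3.159: |R|=0.76505 <1
  x=-3.037: |R|=0.72630 <1
  x=-1.792: |R|=0.23757 <1
  x=-4.509: |R|=1.11964 >1
  x=-4.501: |R|=1.11787 >1
  x=-4.409: |R|=1.09728 >1
Stable set (-4.0000, 0).

z* = -4.0000.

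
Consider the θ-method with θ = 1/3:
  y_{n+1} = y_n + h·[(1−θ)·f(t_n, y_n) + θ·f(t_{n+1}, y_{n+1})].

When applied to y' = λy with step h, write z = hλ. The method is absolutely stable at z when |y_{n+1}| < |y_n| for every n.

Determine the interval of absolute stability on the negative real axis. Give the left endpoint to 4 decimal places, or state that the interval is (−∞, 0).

Test eqn y'=λy, z=hλ:
  y_{n+1} = y_n + z·[2/3·y_n + 1/3·y_{n+1}] ⇒ (1 − 1/3z)y_{n+1} = (1 + 2/3z)y_n
  Hence R(z) = (1 + 2/3z)/(1 − 1/3z).

Boundary: |R(x)|=1, x<0.
x=-0.51: |R|=0.5641
R=−1: 1+2/3x = −1+1/3x ⇒ -1/3x=2 ⇒ x=2/(-1/3)=-6.0000
Confirm numerically:
  x=-5.818: |R|=0.97936 <1
  x=-5.370: |R|=0.92473 <1
  x=-3.742: |R|=0.66508 <1
  x=-3.275: |R|=0.56574 <1
  x=-6.571: |R|=1.05966 >1
  x=-6.219: |R|=1.02376 >1
Interval (-6.0000, 0).

z∈(-6.0000,0).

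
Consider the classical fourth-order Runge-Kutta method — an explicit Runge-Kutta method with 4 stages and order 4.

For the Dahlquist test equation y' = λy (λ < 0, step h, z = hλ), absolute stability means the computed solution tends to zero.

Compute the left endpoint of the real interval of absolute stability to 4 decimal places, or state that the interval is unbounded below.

Test eqn y'=λy, z=hλ:
  order 4, 4-stage ⇒ R(z)=1+z+z^2/2+z^3/6+z^4/24
  (e.g. R(-0.74)=0.47876, |R|=0.47876)

Need |R(x)|<1, x<0.
x=-0.74: |R|=0.4788
|R(-2.23)|=0.4386 |R(-2.09)|=0.3675 |R(-1.21)|=0.3161
Bisect:
  x_lo=-3.2860 |R|=2.0574  x_hi=-0.1913 |R|=0.8259
  mid=-1.73867 |R|=0.27759 →hi
  mid=-2.51235 |R|=0.66066 →hi
  mid=-2.89919 |R|=1.18574 →lo
  mid=-2.70577 |R|=0.88658 →hi
  mid=-2.80248 |R|=1.02622 →lo
  mid=-2.75412 |R|=0.95402 →hi
  mid=-2.77830 |R|=0.98951 →hi
  mid=-2.79039 |R|=1.00771 →lo
  ...
  [-2.78548,-2.78529] ⇒ x*=-2.7853
Stable set (-2.7853, 0).

z* = -2.7853.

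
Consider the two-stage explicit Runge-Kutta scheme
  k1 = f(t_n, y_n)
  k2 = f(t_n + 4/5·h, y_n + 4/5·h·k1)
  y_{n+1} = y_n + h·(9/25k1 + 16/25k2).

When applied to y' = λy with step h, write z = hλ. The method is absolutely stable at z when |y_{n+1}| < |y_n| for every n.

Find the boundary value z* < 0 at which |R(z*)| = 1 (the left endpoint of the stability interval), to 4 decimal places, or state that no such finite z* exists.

With y'=λy (z=hλ):
  k1=λy_n ⇒ h·k1=z·y_n;  k2=λ(1+4/5z)y_n ⇒ h·k2=z(1+4/5z)y_n
  y_{n+1}/y_n = 1 + 9/25z + 16/25z(1+4/5z) = 1 + z + 64/125z²
  R(z) = 1 + z + 64/125z².

Need |R(x)|<1, x<0.
x=-1.49: |R|=0.6467
R=1: x+64/125x²=0 ⇒ x=−125/64=-1.9531; min R=1−1/(4·64/125)=0.5117>−1
Confirm numerically:
  x=-1.353: |R|=0.58427 <1
  x=-1.326: |R|=0.57424 <1
  x=-1.055: |R|=0.51487 <1
  x=-2.469: |R|=1.65213 >1
  x=-2.208: |R|=1.28814 >1
  x=-2.195: |R|=1.27183 >1
So |R|<1 on (-1.9531, 0).

z* = -1.9531.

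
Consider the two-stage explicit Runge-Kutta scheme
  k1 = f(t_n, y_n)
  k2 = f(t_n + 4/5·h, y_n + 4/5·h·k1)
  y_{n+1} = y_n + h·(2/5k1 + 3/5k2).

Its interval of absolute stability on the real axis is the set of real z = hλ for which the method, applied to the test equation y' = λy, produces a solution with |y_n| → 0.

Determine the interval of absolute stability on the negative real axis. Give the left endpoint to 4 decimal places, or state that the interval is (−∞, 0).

z∈(-2.0833,0).

On y'=λy, z=hλ:
  k1=λy_n ⇒ h·k1=z·y_n;  k2=λ(1+4/5z)y_n ⇒ h·k2=z(1+4/5z)y_n
  y_{n+1}/y_n = 1 + 2/5z + 3/5z(1+4/5z) = 1 + z + 12/25z²
  ⇒ R(z) = 1 + z + 12/25z².

Boundary: |R(x)|=1, x<0.
x=-1.79: |R|=0.7480
R=1: x+12/25x²=0 ⇒ x=−25/12=-2.0833; min R=1−1/(4·12/25)=0.4792>−1
Confirm numerically:
  x=-2.062: |R|=0.97889 <1
  x=-1.783: |R|=0.74296 <1
  x=-1.692: |R|=0.68217 <1
  x=-1.423: |R|=0.54897 <1
  x=-2.645: |R|=1.71309 >1
  x=-2.304: |R|=1.24404 >1
  x=-2.228: |R|=1.15471 >1
So |R|<1 on (-2.0833, 0).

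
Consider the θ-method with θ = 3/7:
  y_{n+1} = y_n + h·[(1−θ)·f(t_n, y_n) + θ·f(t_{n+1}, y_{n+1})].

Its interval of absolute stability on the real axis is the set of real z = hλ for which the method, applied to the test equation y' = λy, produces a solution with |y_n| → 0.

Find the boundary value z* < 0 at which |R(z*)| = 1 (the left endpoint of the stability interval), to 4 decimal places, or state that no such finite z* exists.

Test eqn y'=λy, z=hλ:
  y_{n+1} = y_n + z·[4/7·y_n + 3/7·y_{n+1}] ⇒ (1 − 3/7z)y_{n+1} = (1 + 4/7z)y_n
  so R(z) = (1 + 4/7z)/(1 − 3/7z).

Find x<0 with |R(x)|<1.
x=-1.14: |R|=0.2342
R=−1: 1+4/7x = −1+3/7x ⇒ -1/7x=2 ⇒ x=2/(-1/7)=-14.0000
Confirm numerically:
  x=-13.620: |R|=0.99206 <1
  x=-12.980: |R|=0.97780 <1
  x=-6.900: |R|=0.74368 <1
  x=-14.530: |R|=1.01048 >1
  x=-14.060: |R|=1.00122 >1
Interval (-14.0000, 0).

left endpoint -14.0000.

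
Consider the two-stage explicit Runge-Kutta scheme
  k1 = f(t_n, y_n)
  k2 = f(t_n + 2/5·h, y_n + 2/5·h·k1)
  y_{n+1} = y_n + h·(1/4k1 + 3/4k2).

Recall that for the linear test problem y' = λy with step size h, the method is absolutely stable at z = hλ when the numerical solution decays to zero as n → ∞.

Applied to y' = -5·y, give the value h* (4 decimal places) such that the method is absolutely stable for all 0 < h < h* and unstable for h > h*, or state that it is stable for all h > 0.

Test eqn y'=λy, z=hλ:
  k1=λy_n ⇒ h·k1=z·y_n;  k2=λ(1+2/5z)y_n ⇒ h·k2=z(1+2/5z)y_n
  y_{n+1}/y_n = 1 + 1/4z + 3/4z(1+2/5z) = 1 + z + 3/10z²
  R(z) = 1 + z + 3/10z².

Solve |R(x)|<1 on ℝ⁻.
x=-0.92: |R|=0.3339
R=1: x+3/10x²=0 ⇒ x=−10/3=-3.3333; min R=1−1/(4·3/10)=0.1667>−1
Confirm numerically:
  x=-3.131: |R|=0.80995 <1
  x=-2.997: |R|=0.69760 <1
  x=-2.852: |R|=0.58817 <1
  x=-1.347: |R|=0.19732 <1
  x=-3.660: |R|=1.35868 >1
  x=-3.474: |R|=1.14660 >1
Stable set (-3.3333, 0).

(-3.3333,0); λ=-5 ⇒ h* = (10/3)/5 = 0.6667.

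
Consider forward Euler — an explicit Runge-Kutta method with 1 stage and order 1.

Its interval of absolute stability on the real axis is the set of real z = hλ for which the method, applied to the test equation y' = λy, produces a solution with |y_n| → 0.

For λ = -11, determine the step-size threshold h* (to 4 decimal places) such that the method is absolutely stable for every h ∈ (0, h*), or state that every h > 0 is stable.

(-2.0000,0); λ=-11 ⇒ h* = 0.1818.

On y'=λy, z=hλ:
  order 1, 1-stage ⇒ R(z)=1+z
  (e.g. R(-1.45)=-0.45000, |R|=0.45000)

Need |R(x)|<1, x<0.
x=-1.45: |R|=0.4500
|R(-2.39)|=1.3900 |R(-0.85)|=0.1500 |R(-0.56)|=0.4400
Bisect:
  x_lo=-2.4211 |R|=1.4211  x_hi=-0.2083 |R|=0.7917
  mid=-1.31469 |R|=0.31469 →hi
  mid=-1.86789 |R|=0.86789 →hi
  mid=-2.14449 |R|=1.14449 →lo
  mid=-2.00619 |R|=1.00619 →lo
  mid=-1.93704 |R|=0.93704 →hi
  mid=-1.97162 |R|=0.97162 →hi
  mid=-1.98890 |R|=0.98890 →hi
  mid=-1.99755 |R|=0.99755 →hi
  mid=-2.00187 |R|=1.00187 →lo
  mid=-1.99971 |R|=0.99971 →hi
  ...
  [-2.00011,-1.99998] ⇒ x*=-2.0000
Interval (-2.0000, 0).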